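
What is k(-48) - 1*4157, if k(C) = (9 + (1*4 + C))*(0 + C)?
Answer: -2477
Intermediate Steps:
k(C) = C*(13 + C) (k(C) = (9 + (4 + C))*C = (13 + C)*C = C*(13 + C))
k(-48) - 1*4157 = -48*(13 - 48) - 1*4157 = -48*(-35) - 4157 = 1680 - 4157 = -2477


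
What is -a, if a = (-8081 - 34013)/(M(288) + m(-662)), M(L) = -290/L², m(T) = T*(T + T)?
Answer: 1745722368/36349710191 ≈ 0.048026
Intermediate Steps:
m(T) = 2*T² (m(T) = T*(2*T) = 2*T²)
M(L) = -290/L²
a = -1745722368/36349710191 (a = (-8081 - 34013)/(-290/288² + 2*(-662)²) = -42094/(-290*1/82944 + 2*438244) = -42094/(-145/41472 + 876488) = -42094/36349710191/41472 = -42094*41472/36349710191 = -1745722368/36349710191 ≈ -0.048026)
-a = -1*(-1745722368/36349710191) = 1745722368/36349710191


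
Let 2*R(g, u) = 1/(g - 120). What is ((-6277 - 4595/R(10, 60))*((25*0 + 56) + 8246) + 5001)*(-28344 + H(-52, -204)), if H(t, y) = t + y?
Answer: -238535015204200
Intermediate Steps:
R(g, u) = 1/(2*(-120 + g)) (R(g, u) = 1/(2*(g - 120)) = 1/(2*(-120 + g)))
((-6277 - 4595/R(10, 60))*((25*0 + 56) + 8246) + 5001)*(-28344 + H(-52, -204)) = ((-6277 - 4595/(1/(2*(-120 + 10))))*((25*0 + 56) + 8246) + 5001)*(-28344 + (-52 - 204)) = ((-6277 - 4595/((½)/(-110)))*((0 + 56) + 8246) + 5001)*(-28344 - 256) = ((-6277 - 4595/((½)*(-1/110)))*(56 + 8246) + 5001)*(-28600) = ((-6277 - 4595/(-1/220))*8302 + 5001)*(-28600) = ((-6277 - 4595*(-220))*8302 + 5001)*(-28600) = ((-6277 + 1010900)*8302 + 5001)*(-28600) = (1004623*8302 + 5001)*(-28600) = (8340380146 + 5001)*(-28600) = 8340385147*(-28600) = -238535015204200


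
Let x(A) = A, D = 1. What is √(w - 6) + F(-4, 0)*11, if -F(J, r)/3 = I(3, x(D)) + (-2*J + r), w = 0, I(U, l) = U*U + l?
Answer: -594 + I*√6 ≈ -594.0 + 2.4495*I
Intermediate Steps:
I(U, l) = l + U² (I(U, l) = U² + l = l + U²)
F(J, r) = -30 - 3*r + 6*J (F(J, r) = -3*((1 + 3²) + (-2*J + r)) = -3*((1 + 9) + (r - 2*J)) = -3*(10 + (r - 2*J)) = -3*(10 + r - 2*J) = -30 - 3*r + 6*J)
√(w - 6) + F(-4, 0)*11 = √(0 - 6) + (-30 - 3*0 + 6*(-4))*11 = √(-6) + (-30 + 0 - 24)*11 = I*√6 - 54*11 = I*√6 - 594 = -594 + I*√6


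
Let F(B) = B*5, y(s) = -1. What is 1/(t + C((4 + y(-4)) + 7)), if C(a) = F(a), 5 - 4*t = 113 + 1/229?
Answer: 916/21067 ≈ 0.043480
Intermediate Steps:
F(B) = 5*B
t = -24733/916 (t = 5/4 - (113 + 1/229)/4 = 5/4 - ¼*25878/229 = 5/4 - 12939/458 = -24733/916 ≈ -27.001)
C(a) = 5*a
1/(t + C((4 + y(-4)) + 7)) = 1/(-24733/916 + 5*((4 - 1) + 7)) = 1/(-24733/916 + 5*(3 + 7)) = 1/(-24733/916 + 5*10) = 1/(-24733/916 + 50) = 1/(21067/916) = 916/21067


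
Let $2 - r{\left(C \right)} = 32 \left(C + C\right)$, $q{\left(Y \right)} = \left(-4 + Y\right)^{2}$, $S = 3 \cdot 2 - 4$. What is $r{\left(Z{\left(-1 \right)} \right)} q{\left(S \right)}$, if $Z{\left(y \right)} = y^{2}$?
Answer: $-248$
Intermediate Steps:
$S = 2$ ($S = 6 - 4 = 2$)
$r{\left(C \right)} = 2 - 64 C$ ($r{\left(C \right)} = 2 - 32 \left(C + C\right) = 2 - 32 \cdot 2 C = 2 - 64 C$)
$r{\left(Z{\left(-1 \right)} \right)} q{\left(S \right)} = \left(2 - 64 \left(-1\right)^{2}\right) \left(-4 + 2\right)^{2} = \left(2 - 64\right) \left(-2\right)^{2} = \left(2 - 64\right) 4 = \left(-62\right) 4 = -248$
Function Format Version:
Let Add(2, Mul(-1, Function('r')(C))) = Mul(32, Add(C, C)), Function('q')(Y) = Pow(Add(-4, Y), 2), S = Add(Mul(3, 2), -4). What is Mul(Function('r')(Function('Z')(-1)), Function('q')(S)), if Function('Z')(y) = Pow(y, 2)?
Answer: -248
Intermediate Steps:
S = 2 (S = Add(6, -4) = 2)
Function('r')(C) = Add(2, Mul(-64, C)) (Function('r')(C) = Add(2, Mul(-1, Mul(32, Add(C, C)))) = Add(2, Mul(-1, Mul(32, Mul(2, C)))) = Add(2, Mul(-1, Mul(64, C))) = Add(2, Mul(-64, C)))
Mul(Function('r')(Function('Z')(-1)), Function('q')(S)) = Mul(Add(2, Mul(-64, Pow(-1, 2))), Pow(Add(-4, 2), 2)) = Mul(Add(2, Mul(-64, 1)), Pow(-2, 2)) = Mul(Add(2, -64), 4) = Mul(-62, 4) = -248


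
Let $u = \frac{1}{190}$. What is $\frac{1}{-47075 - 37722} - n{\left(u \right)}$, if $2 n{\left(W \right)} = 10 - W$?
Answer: $- \frac{8475257}{1695940} \approx -4.9974$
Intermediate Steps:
$u = \frac{1}{190} \approx 0.0052632$
$n{\left(W \right)} = 5 - \frac{W}{2}$ ($n{\left(W \right)} = \frac{10 - W}{2} = 5 - \frac{W}{2}$)
$\frac{1}{-47075 - 37722} - n{\left(u \right)} = \frac{1}{-47075 - 37722} - \left(5 - \frac{1}{380}\right) = \frac{1}{-84797} - \left(5 - \frac{1}{380}\right) = - \frac{1}{84797} - \frac{1899}{380} = - \frac{8475257}{1695940}$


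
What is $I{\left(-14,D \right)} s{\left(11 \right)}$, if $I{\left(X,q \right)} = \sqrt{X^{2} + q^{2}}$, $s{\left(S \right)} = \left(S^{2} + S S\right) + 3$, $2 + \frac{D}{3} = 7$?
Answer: $245 \sqrt{421} \approx 5027.0$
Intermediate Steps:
$D = 15$ ($D = -6 + 3 \cdot 7 = -6 + 21 = 15$)
$s{\left(S \right)} = 3 + 2 S^{2}$ ($s{\left(S \right)} = \left(S^{2} + S^{2}\right) + 3 = 2 S^{2} + 3 = 3 + 2 S^{2}$)
$I{\left(-14,D \right)} s{\left(11 \right)} = \sqrt{\left(-14\right)^{2} + 15^{2}} \left(3 + 2 \cdot 11^{2}\right) = \sqrt{196 + 225} \left(3 + 2 \cdot 121\right) = \sqrt{421} \left(3 + 242\right) = \sqrt{421} \cdot 245 = 245 \sqrt{421}$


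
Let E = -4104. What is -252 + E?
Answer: -4356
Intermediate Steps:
-252 + E = -252 - 4104 = -4356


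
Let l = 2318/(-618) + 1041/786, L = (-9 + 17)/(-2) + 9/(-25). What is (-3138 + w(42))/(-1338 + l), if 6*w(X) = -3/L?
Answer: 27690024261/11828488051 ≈ 2.3410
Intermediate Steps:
L = -109/25 (L = 8*(-1/2) + 9*(-1/25) = -4 - 9/25 = -109/25 ≈ -4.3600)
w(X) = 25/218 (w(X) = (-3/(-109/25))/6 = (-3*(-25/109))/6 = (1/6)*(75/109) = 25/218)
l = -196435/80958 (l = 2318*(-1/618) + 1041*(1/786) = -1159/309 + 347/262 = -196435/80958 ≈ -2.4264)
(-3138 + w(42))/(-1338 + l) = (-3138 + 25/218)/(-1338 - 196435/80958) = -684059/(218*(-108518239/80958)) = -684059/218*(-80958/108518239) = 27690024261/11828488051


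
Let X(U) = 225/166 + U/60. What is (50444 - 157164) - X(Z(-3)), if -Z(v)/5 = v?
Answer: -35431573/332 ≈ -1.0672e+5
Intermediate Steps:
Z(v) = -5*v
X(U) = 225/166 + U/60 (X(U) = 225*(1/166) + U*(1/60) = 225/166 + U/60)
(50444 - 157164) - X(Z(-3)) = (50444 - 157164) - (225/166 + (-5*(-3))/60) = -106720 - (225/166 + (1/60)*15) = -106720 - (225/166 + 1/4) = -106720 - 1*533/332 = -106720 - 533/332 = -35431573/332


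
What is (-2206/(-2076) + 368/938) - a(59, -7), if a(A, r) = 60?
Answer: -28501021/486822 ≈ -58.545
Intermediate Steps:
(-2206/(-2076) + 368/938) - a(59, -7) = (-2206/(-2076) + 368/938) - 1*60 = (-2206*(-1/2076) + 368*(1/938)) - 60 = (1103/1038 + 184/469) - 60 = 708299/486822 - 60 = -28501021/486822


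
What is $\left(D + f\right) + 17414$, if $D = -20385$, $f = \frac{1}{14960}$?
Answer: $- \frac{44446159}{14960} \approx -2971.0$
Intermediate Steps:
$f = \frac{1}{14960} \approx 6.6845 \cdot 10^{-5}$
$\left(D + f\right) + 17414 = \left(-20385 + \frac{1}{14960}\right) + 17414 = - \frac{304959599}{14960} + 17414 = - \frac{44446159}{14960}$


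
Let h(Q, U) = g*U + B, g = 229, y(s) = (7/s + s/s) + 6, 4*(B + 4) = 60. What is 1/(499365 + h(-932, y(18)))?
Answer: 18/9019225 ≈ 1.9957e-6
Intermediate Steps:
B = 11 (B = -4 + (¼)*60 = -4 + 15 = 11)
y(s) = 7 + 7/s (y(s) = (7/s + 1) + 6 = (1 + 7/s) + 6 = 7 + 7/s)
h(Q, U) = 11 + 229*U (h(Q, U) = 229*U + 11 = 11 + 229*U)
1/(499365 + h(-932, y(18))) = 1/(499365 + (11 + 229*(7 + 7/18))) = 1/(499365 + (11 + 229*(133/18))) = 1/(499365 + (11 + 30457/18)) = 1/(499365 + 30655/18) = 1/(9019225/18) = 18/9019225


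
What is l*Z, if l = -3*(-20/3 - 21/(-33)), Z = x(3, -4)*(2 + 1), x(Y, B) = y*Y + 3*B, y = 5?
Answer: 1791/11 ≈ 162.82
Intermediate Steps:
x(Y, B) = 3*B + 5*Y (x(Y, B) = 5*Y + 3*B = 3*B + 5*Y)
Z = 9 (Z = (3*(-4) + 5*3)*(2 + 1) = (-12 + 15)*3 = 3*3 = 9)
l = 199/11 (l = -3*(-20*1/3 - 21*(-1/33)) = -3*(-20/3 + 7/11) = -3*(-199/33) = 199/11 ≈ 18.091)
l*Z = (199/11)*9 = 1791/11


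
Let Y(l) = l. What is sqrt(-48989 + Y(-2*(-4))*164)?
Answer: 7*I*sqrt(973) ≈ 218.35*I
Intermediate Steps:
sqrt(-48989 + Y(-2*(-4))*164) = sqrt(-48989 - 2*(-4)*164) = sqrt(-48989 + 8*164) = sqrt(-48989 + 1312) = sqrt(-47677) = 7*I*sqrt(973)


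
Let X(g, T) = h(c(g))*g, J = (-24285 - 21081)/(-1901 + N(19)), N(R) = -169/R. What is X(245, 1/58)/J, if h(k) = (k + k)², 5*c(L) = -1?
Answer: 1185408/718295 ≈ 1.6503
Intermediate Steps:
J = 143659/6048 (J = (-24285 - 21081)/(-1901 - 169/19) = -45366/(-1901 - 169*1/19) = -45366/(-1901 - 169/19) = -45366/(-36288/19) = -45366*(-19/36288) = 143659/6048 ≈ 23.753)
c(L) = -⅕ (c(L) = (⅕)*(-1) = -⅕)
h(k) = 4*k² (h(k) = (2*k)² = 4*k²)
X(g, T) = 4*g/25 (X(g, T) = (4*(-⅕)²)*g = (4*(1/25))*g = 4*g/25)
X(245, 1/58)/J = ((4/25)*245)/(143659/6048) = (196/5)*(6048/143659) = 1185408/718295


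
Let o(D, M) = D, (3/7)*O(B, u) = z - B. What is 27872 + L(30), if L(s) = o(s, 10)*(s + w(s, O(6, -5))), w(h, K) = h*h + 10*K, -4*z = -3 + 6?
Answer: 51047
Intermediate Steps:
z = -¾ (z = -(-3 + 6)/4 = -¼*3 = -¾ ≈ -0.75000)
O(B, u) = -7/4 - 7*B/3 (O(B, u) = 7*(-¾ - B)/3 = -7/4 - 7*B/3)
w(h, K) = h² + 10*K
L(s) = s*(-315/2 + s + s²) (L(s) = s*(s + (s² + 10*(-7/4 - 7/3*6))) = s*(s + (s² + 10*(-7/4 - 14))) = s*(s + (s² + 10*(-63/4))) = s*(s + (s² - 315/2)) = s*(s + (-315/2 + s²)) = s*(-315/2 + s + s²))
27872 + L(30) = 27872 + 30*(-315/2 + 30 + 30²) = 27872 + 30*(-315/2 + 30 + 900) = 27872 + 30*(1545/2) = 27872 + 23175 = 51047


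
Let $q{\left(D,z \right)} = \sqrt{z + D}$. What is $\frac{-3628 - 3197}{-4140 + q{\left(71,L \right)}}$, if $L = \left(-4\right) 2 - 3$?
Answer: $\frac{470925}{285659} + \frac{455 \sqrt{15}}{571318} \approx 1.6516$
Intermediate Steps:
$L = -11$ ($L = -8 - 3 = -11$)
$q{\left(D,z \right)} = \sqrt{D + z}$
$\frac{-3628 - 3197}{-4140 + q{\left(71,L \right)}} = \frac{-3628 - 3197}{-4140 + \sqrt{71 - 11}} = - \frac{6825}{-4140 + \sqrt{60}} = - \frac{6825}{-4140 + 2 \sqrt{15}}$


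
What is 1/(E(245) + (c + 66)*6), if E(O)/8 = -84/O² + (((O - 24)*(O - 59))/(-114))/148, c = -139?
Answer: -6028225/2757924688 ≈ -0.0021858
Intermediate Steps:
E(O) = -672/O² - (-59 + O)*(-24 + O)/2109 (E(O) = 8*(-84/O² + (((O - 24)*(O - 59))/(-114))/148) = 8*(-84/O² + (((-24 + O)*(-59 + O))*(-1/114))*(1/148)) = 8*(-84/O² + (((-59 + O)*(-24 + O))*(-1/114))*(1/148)) = 8*(-84/O² - (-59 + O)*(-24 + O)/114*(1/148)) = 8*(-84/O² - (-59 + O)*(-24 + O)/16872) = -672/O² - (-59 + O)*(-24 + O)/2109)
1/(E(245) + (c + 66)*6) = 1/((1/2109)*(-1417248 + 245²*(-1416 - 1*245² + 83*245))/245² + (-139 + 66)*6) = 1/((1/2109)*(1/60025)*(-1417248 + 60025*(-1416 - 1*60025 + 20335)) - 73*6) = 1/((1/2109)*(1/60025)*(-1417248 + 60025*(-1416 - 60025 + 20335)) - 438) = 1/((1/2109)*(1/60025)*(-1417248 + 60025*(-41106)) - 438) = 1/((1/2109)*(1/60025)*(-1417248 - 2467387650) - 438) = 1/((1/2109)*(1/60025)*(-2468804898) - 438) = 1/(-117562138/6028225 - 438) = 1/(-2757924688/6028225) = -6028225/2757924688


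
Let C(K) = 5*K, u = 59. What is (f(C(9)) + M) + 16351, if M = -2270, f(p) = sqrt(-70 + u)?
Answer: 14081 + I*sqrt(11) ≈ 14081.0 + 3.3166*I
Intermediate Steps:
f(p) = I*sqrt(11) (f(p) = sqrt(-70 + 59) = sqrt(-11) = I*sqrt(11))
(f(C(9)) + M) + 16351 = (I*sqrt(11) - 2270) + 16351 = (-2270 + I*sqrt(11)) + 16351 = 14081 + I*sqrt(11)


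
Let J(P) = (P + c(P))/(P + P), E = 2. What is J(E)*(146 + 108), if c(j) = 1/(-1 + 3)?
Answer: 635/4 ≈ 158.75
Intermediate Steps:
c(j) = ½ (c(j) = 1/2 = ½)
J(P) = (½ + P)/(2*P) (J(P) = (P + ½)/(P + P) = (½ + P)/((2*P)) = (½ + P)*(1/(2*P)) = (½ + P)/(2*P))
J(E)*(146 + 108) = ((¼)*(1 + 2*2)/2)*(146 + 108) = ((¼)*(½)*(1 + 4))*254 = ((¼)*(½)*5)*254 = (5/8)*254 = 635/4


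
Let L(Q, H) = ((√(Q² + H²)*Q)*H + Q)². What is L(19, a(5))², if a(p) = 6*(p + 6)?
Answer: 55020182334411450457 + 706922979368232*√4717 ≈ 5.5069e+19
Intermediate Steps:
a(p) = 36 + 6*p (a(p) = 6*(6 + p) = 36 + 6*p)
L(Q, H) = (Q + H*Q*√(H² + Q²))² (L(Q, H) = ((√(H² + Q²)*Q)*H + Q)² = ((Q*√(H² + Q²))*H + Q)² = (H*Q*√(H² + Q²) + Q)² = (Q + H*Q*√(H² + Q²))²)
L(19, a(5))² = (19²*(1 + (36 + 6*5)*√((36 + 6*5)² + 19²))²)² = (361*(1 + (36 + 30)*√((36 + 30)² + 361))²)² = (361*(1 + 66*√(66² + 361))²)² = (361*(1 + 66*√(4356 + 361))²)² = (361*(1 + 66*√4717)²)² = 130321*(1 + 66*√4717)⁴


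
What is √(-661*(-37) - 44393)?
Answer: 4*I*√1246 ≈ 141.19*I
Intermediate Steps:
√(-661*(-37) - 44393) = √(24457 - 44393) = √(-19936) = 4*I*√1246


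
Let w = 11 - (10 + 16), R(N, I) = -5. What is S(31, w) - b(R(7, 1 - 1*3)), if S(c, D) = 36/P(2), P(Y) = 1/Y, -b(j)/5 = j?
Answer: 47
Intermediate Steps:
b(j) = -5*j
w = -15 (w = 11 - 1*26 = 11 - 26 = -15)
S(c, D) = 72 (S(c, D) = 36/(1/2) = 36/(½) = 36*2 = 72)
S(31, w) - b(R(7, 1 - 1*3)) = 72 - (-5)*(-5) = 72 - 1*25 = 72 - 25 = 47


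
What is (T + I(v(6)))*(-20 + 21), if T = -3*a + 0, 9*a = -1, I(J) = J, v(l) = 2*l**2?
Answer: 217/3 ≈ 72.333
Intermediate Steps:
a = -1/9 (a = (1/9)*(-1) = -1/9 ≈ -0.11111)
T = 1/3 (T = -3*(-1/9) + 0 = 1/3 + 0 = 1/3 ≈ 0.33333)
(T + I(v(6)))*(-20 + 21) = (1/3 + 2*6**2)*(-20 + 21) = (1/3 + 2*36)*1 = (1/3 + 72)*1 = (217/3)*1 = 217/3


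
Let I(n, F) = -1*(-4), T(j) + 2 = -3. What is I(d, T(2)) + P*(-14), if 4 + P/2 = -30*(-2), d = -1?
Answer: -1564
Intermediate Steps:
T(j) = -5 (T(j) = -2 - 3 = -5)
I(n, F) = 4
P = 112 (P = -8 + 2*(-30*(-2)) = -8 + 2*(-5*(-12)) = -8 + 2*60 = -8 + 120 = 112)
I(d, T(2)) + P*(-14) = 4 + 112*(-14) = 4 - 1568 = -1564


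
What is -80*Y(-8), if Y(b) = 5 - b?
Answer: -1040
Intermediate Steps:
-80*Y(-8) = -80*(5 - 1*(-8)) = -80*(5 + 8) = -80*13 = -1040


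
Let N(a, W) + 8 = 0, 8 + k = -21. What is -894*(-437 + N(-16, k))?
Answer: 397830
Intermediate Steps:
k = -29 (k = -8 - 21 = -29)
N(a, W) = -8 (N(a, W) = -8 + 0 = -8)
-894*(-437 + N(-16, k)) = -894*(-437 - 8) = -894*(-445) = 397830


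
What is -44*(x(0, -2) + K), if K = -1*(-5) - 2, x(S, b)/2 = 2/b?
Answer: -44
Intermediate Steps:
x(S, b) = 4/b (x(S, b) = 2*(2/b) = 4/b)
K = 3 (K = 5 - 2 = 3)
-44*(x(0, -2) + K) = -44*(4/(-2) + 3) = -44*(4*(-½) + 3) = -44*(-2 + 3) = -44*1 = -44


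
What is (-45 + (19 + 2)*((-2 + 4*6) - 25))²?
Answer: 11664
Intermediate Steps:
(-45 + (19 + 2)*((-2 + 4*6) - 25))² = (-45 + 21*((-2 + 24) - 25))² = (-45 + 21*(22 - 25))² = (-45 + 21*(-3))² = (-45 - 63)² = (-108)² = 11664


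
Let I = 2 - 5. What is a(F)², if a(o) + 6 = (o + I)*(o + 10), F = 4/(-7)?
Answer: 3779136/2401 ≈ 1574.0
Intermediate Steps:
I = -3
F = -4/7 (F = 4*(-⅐) = -4/7 ≈ -0.57143)
a(o) = -6 + (-3 + o)*(10 + o) (a(o) = -6 + (o - 3)*(o + 10) = -6 + (-3 + o)*(10 + o))
a(F)² = (-36 + (-4/7)² + 7*(-4/7))² = (-36 + 16/49 - 4)² = (-1944/49)² = 3779136/2401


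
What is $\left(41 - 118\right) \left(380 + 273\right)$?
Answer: $-50281$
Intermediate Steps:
$\left(41 - 118\right) \left(380 + 273\right) = \left(41 - 118\right) 653 = \left(-77\right) 653 = -50281$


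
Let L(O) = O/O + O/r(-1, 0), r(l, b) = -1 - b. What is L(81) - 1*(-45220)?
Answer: 45140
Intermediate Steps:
L(O) = 1 - O (L(O) = O/O + O/(-1 - 1*0) = 1 + O/(-1 + 0) = 1 + O/(-1) = 1 + O*(-1) = 1 - O)
L(81) - 1*(-45220) = (1 - 1*81) - 1*(-45220) = (1 - 81) + 45220 = -80 + 45220 = 45140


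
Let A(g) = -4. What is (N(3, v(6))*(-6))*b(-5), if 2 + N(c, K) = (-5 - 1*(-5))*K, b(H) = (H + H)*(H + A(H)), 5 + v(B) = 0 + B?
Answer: 1080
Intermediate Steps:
v(B) = -5 + B (v(B) = -5 + (0 + B) = -5 + B)
b(H) = 2*H*(-4 + H) (b(H) = (H + H)*(H - 4) = (2*H)*(-4 + H) = 2*H*(-4 + H))
N(c, K) = -2 (N(c, K) = -2 + (-5 - 1*(-5))*K = -2 + (-5 + 5)*K = -2 + 0*K = -2 + 0 = -2)
(N(3, v(6))*(-6))*b(-5) = (-2*(-6))*(2*(-5)*(-4 - 5)) = 12*(2*(-5)*(-9)) = 12*90 = 1080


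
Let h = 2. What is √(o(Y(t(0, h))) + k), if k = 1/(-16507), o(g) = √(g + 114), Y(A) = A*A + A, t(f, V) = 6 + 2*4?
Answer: 5*√196185695/16507 ≈ 4.2426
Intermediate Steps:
t(f, V) = 14 (t(f, V) = 6 + 8 = 14)
Y(A) = A + A² (Y(A) = A² + A = A + A²)
o(g) = √(114 + g)
k = -1/16507 ≈ -6.0580e-5
√(o(Y(t(0, h))) + k) = √(√(114 + 14*(1 + 14)) - 1/16507) = √(√(114 + 14*15) - 1/16507) = √(√(114 + 210) - 1/16507) = √(√324 - 1/16507) = √(18 - 1/16507) = √(297125/16507) = 5*√196185695/16507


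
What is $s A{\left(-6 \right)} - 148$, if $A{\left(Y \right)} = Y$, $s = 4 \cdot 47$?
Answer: $-1276$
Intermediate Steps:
$s = 188$
$s A{\left(-6 \right)} - 148 = 188 \left(-6\right) - 148 = -1128 - 148 = -1276$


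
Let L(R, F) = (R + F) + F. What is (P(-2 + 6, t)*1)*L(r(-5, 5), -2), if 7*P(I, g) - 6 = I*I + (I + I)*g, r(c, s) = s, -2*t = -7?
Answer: 50/7 ≈ 7.1429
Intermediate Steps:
t = 7/2 (t = -½*(-7) = 7/2 ≈ 3.5000)
L(R, F) = R + 2*F (L(R, F) = (F + R) + F = R + 2*F)
P(I, g) = 6/7 + I²/7 + 2*I*g/7 (P(I, g) = 6/7 + (I*I + (I + I)*g)/7 = 6/7 + (I² + (2*I)*g)/7 = 6/7 + (I² + 2*I*g)/7 = 6/7 + (I²/7 + 2*I*g/7) = 6/7 + I²/7 + 2*I*g/7)
(P(-2 + 6, t)*1)*L(r(-5, 5), -2) = ((6/7 + (-2 + 6)²/7 + (2/7)*(-2 + 6)*(7/2))*1)*(5 + 2*(-2)) = ((6/7 + (⅐)*4² + (2/7)*4*(7/2))*1)*(5 - 4) = ((6/7 + (⅐)*16 + 4)*1)*1 = ((6/7 + 16/7 + 4)*1)*1 = ((50/7)*1)*1 = (50/7)*1 = 50/7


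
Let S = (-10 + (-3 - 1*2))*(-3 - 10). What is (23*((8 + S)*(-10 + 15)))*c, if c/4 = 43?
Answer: 4015340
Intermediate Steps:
c = 172 (c = 4*43 = 172)
S = 195 (S = (-10 + (-3 - 2))*(-13) = (-10 - 5)*(-13) = -15*(-13) = 195)
(23*((8 + S)*(-10 + 15)))*c = (23*((8 + 195)*(-10 + 15)))*172 = (23*(203*5))*172 = (23*1015)*172 = 23345*172 = 4015340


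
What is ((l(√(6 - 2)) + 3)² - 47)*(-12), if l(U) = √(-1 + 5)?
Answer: 264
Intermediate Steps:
l(U) = 2 (l(U) = √4 = 2)
((l(√(6 - 2)) + 3)² - 47)*(-12) = ((2 + 3)² - 47)*(-12) = (5² - 47)*(-12) = (25 - 47)*(-12) = -22*(-12) = 264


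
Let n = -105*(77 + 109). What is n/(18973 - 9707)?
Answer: -9765/4633 ≈ -2.1077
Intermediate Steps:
n = -19530 (n = -105*186 = -19530)
n/(18973 - 9707) = -19530/(18973 - 9707) = -19530/9266 = -19530*1/9266 = -9765/4633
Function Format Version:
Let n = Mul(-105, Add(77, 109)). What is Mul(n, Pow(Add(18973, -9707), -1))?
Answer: Rational(-9765, 4633) ≈ -2.1077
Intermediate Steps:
n = -19530 (n = Mul(-105, 186) = -19530)
Mul(n, Pow(Add(18973, -9707), -1)) = Mul(-19530, Pow(Add(18973, -9707), -1)) = Mul(-19530, Pow(9266, -1)) = Mul(-19530, Rational(1, 9266)) = Rational(-9765, 4633)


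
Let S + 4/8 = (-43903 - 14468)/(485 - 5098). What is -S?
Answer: -112129/9226 ≈ -12.154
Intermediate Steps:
S = 112129/9226 (S = -½ + (-43903 - 14468)/(485 - 5098) = -½ - 58371/(-4613) = -½ - 58371*(-1/4613) = -½ + 58371/4613 = 112129/9226 ≈ 12.154)
-S = -1*112129/9226 = -112129/9226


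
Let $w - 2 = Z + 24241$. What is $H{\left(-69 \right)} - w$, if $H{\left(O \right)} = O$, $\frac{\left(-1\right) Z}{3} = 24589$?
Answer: $49455$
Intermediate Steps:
$Z = -73767$ ($Z = \left(-3\right) 24589 = -73767$)
$w = -49524$ ($w = 2 + \left(-73767 + 24241\right) = 2 - 49526 = -49524$)
$H{\left(-69 \right)} - w = -69 - -49524 = -69 + 49524 = 49455$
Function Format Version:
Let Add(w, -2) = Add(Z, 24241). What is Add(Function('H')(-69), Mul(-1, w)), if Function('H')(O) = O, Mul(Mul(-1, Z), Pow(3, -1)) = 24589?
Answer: 49455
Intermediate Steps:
Z = -73767 (Z = Mul(-3, 24589) = -73767)
w = -49524 (w = Add(2, Add(-73767, 24241)) = Add(2, -49526) = -49524)
Add(Function('H')(-69), Mul(-1, w)) = Add(-69, Mul(-1, -49524)) = Add(-69, 49524) = 49455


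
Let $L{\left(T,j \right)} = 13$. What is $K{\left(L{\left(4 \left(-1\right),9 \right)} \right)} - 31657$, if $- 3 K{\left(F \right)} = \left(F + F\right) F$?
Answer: $- \frac{95309}{3} \approx -31770.0$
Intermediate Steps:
$K{\left(F \right)} = - \frac{2 F^{2}}{3}$ ($K{\left(F \right)} = - \frac{\left(F + F\right) F}{3} = - \frac{2 F F}{3} = - \frac{2 F^{2}}{3}$)
$K{\left(L{\left(4 \left(-1\right),9 \right)} \right)} - 31657 = - \frac{2 \cdot 13^{2}}{3} - 31657 = \left(- \frac{2}{3}\right) 169 - 31657 = - \frac{338}{3} - 31657 = - \frac{95309}{3}$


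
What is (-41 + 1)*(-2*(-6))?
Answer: -480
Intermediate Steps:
(-41 + 1)*(-2*(-6)) = -40*12 = -480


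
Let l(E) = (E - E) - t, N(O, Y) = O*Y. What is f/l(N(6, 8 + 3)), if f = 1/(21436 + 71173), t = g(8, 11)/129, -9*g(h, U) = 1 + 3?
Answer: 1161/370436 ≈ 0.0031341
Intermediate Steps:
g(h, U) = -4/9 (g(h, U) = -(1 + 3)/9 = -1/9*4 = -4/9)
t = -4/1161 (t = -4/9/129 = -4/9*1/129 = -4/1161 ≈ -0.0034453)
l(E) = 4/1161 (l(E) = (E - E) - 1*(-4/1161) = 0 + 4/1161 = 4/1161)
f = 1/92609 ≈ 1.0798e-5
f/l(N(6, 8 + 3)) = 1/(92609*(4/1161)) = (1/92609)*(1161/4) = 1161/370436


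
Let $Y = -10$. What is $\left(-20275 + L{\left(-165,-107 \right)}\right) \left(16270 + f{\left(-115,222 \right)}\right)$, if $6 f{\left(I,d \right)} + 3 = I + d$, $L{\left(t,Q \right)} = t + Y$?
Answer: $- \frac{999227900}{3} \approx -3.3308 \cdot 10^{8}$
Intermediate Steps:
$L{\left(t,Q \right)} = -10 + t$ ($L{\left(t,Q \right)} = t - 10 = -10 + t$)
$f{\left(I,d \right)} = - \frac{1}{2} + \frac{I}{6} + \frac{d}{6}$ ($f{\left(I,d \right)} = - \frac{1}{2} + \frac{I + d}{6} = - \frac{1}{2} + \left(\frac{I}{6} + \frac{d}{6}\right) = - \frac{1}{2} + \frac{I}{6} + \frac{d}{6}$)
$\left(-20275 + L{\left(-165,-107 \right)}\right) \left(16270 + f{\left(-115,222 \right)}\right) = \left(-20275 - 175\right) \left(16270 + \left(- \frac{1}{2} + \frac{1}{6} \left(-115\right) + \frac{1}{6} \cdot 222\right)\right) = \left(-20275 - 175\right) \left(16270 - - \frac{52}{3}\right) = - 20450 \left(16270 + \frac{52}{3}\right) = \left(-20450\right) \frac{48862}{3} = - \frac{999227900}{3}$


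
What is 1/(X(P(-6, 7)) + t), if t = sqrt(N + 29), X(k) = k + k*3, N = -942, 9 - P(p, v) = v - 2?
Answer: 16/1169 - I*sqrt(913)/1169 ≈ 0.013687 - 0.025848*I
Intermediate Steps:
P(p, v) = 11 - v (P(p, v) = 9 - (v - 2) = 9 - (-2 + v) = 9 + (2 - v) = 11 - v)
X(k) = 4*k (X(k) = k + 3*k = 4*k)
t = I*sqrt(913) (t = sqrt(-942 + 29) = sqrt(-913) = I*sqrt(913) ≈ 30.216*I)
1/(X(P(-6, 7)) + t) = 1/(4*(11 - 1*7) + I*sqrt(913)) = 1/(4*(11 - 7) + I*sqrt(913)) = 1/(4*4 + I*sqrt(913)) = 1/(16 + I*sqrt(913))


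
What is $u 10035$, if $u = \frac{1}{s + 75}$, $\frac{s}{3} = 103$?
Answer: $\frac{3345}{128} \approx 26.133$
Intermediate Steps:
$s = 309$ ($s = 3 \cdot 103 = 309$)
$u = \frac{1}{384}$ ($u = \frac{1}{309 + 75} = \frac{1}{384} \approx 0.0026042$)
$u 10035 = \frac{1}{384} \cdot 10035 = \frac{3345}{128}$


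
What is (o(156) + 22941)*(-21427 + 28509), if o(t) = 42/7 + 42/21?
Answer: 162524818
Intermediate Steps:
o(t) = 8 (o(t) = 42*(1/7) + 42*(1/21) = 6 + 2 = 8)
(o(156) + 22941)*(-21427 + 28509) = (8 + 22941)*(-21427 + 28509) = 22949*7082 = 162524818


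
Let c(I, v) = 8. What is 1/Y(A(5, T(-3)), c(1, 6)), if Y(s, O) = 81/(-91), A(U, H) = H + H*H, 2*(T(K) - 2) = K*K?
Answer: -91/81 ≈ -1.1235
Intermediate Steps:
T(K) = 2 + K²/2 (T(K) = 2 + (K*K)/2 = 2 + K²/2)
A(U, H) = H + H²
Y(s, O) = -81/91 (Y(s, O) = 81*(-1/91) = -81/91)
1/Y(A(5, T(-3)), c(1, 6)) = 1/(-81/91) = -91/81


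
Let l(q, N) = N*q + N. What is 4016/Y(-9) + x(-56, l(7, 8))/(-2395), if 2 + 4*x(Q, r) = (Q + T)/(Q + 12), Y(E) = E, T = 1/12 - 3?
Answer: -6771296233/15174720 ≈ -446.22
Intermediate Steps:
l(q, N) = N + N*q
T = -35/12 (T = 1/12 - 3 = -35/12 ≈ -2.9167)
x(Q, r) = -½ + (-35/12 + Q)/(4*(12 + Q)) (x(Q, r) = -½ + ((Q - 35/12)/(Q + 12))/4 = -½ + ((-35/12 + Q)/(12 + Q))/4 = -½ + (-35/12 + Q)/(4*(12 + Q)))
4016/Y(-9) + x(-56, l(7, 8))/(-2395) = 4016/(-9) + ((-323 - 12*(-56))/(48*(12 - 56)))/(-2395) = 4016*(-⅑) + ((1/48)*(-323 + 672)/(-44))*(-1/2395) = -4016/9 + ((1/48)*(-1/44)*349)*(-1/2395) = -4016/9 - 349/2112*(-1/2395) = -4016/9 + 349/5058240 = -6771296233/15174720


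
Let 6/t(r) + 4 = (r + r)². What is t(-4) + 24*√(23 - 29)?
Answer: ⅒ + 24*I*√6 ≈ 0.1 + 58.788*I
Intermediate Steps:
t(r) = 6/(-4 + 4*r²) (t(r) = 6/(-4 + (r + r)²) = 6/(-4 + (2*r)²) = 6/(-4 + 4*r²))
t(-4) + 24*√(23 - 29) = 3/(2*(-1 + (-4)²)) + 24*√(23 - 29) = 3/(2*(-1 + 16)) + 24*√(-6) = (3/2)/15 + 24*(I*√6) = (3/2)*(1/15) + 24*I*√6 = ⅒ + 24*I*√6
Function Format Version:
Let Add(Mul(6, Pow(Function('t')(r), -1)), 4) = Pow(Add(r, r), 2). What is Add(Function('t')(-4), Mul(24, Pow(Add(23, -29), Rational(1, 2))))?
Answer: Add(Rational(1, 10), Mul(24, I, Pow(6, Rational(1, 2)))) ≈ Add(0.10000, Mul(58.788, I))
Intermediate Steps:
Function('t')(r) = Mul(6, Pow(Add(-4, Mul(4, Pow(r, 2))), -1)) (Function('t')(r) = Mul(6, Pow(Add(-4, Pow(Add(r, r), 2)), -1)) = Mul(6, Pow(Add(-4, Pow(Mul(2, r), 2)), -1)) = Mul(6, Pow(Add(-4, Mul(4, Pow(r, 2))), -1)))
Add(Function('t')(-4), Mul(24, Pow(Add(23, -29), Rational(1, 2)))) = Add(Mul(Rational(3, 2), Pow(Add(-1, Pow(-4, 2)), -1)), Mul(24, Pow(Add(23, -29), Rational(1, 2)))) = Add(Mul(Rational(3, 2), Pow(Add(-1, 16), -1)), Mul(24, Pow(-6, Rational(1, 2)))) = Add(Mul(Rational(3, 2), Pow(15, -1)), Mul(24, Mul(I, Pow(6, Rational(1, 2))))) = Add(Mul(Rational(3, 2), Rational(1, 15)), Mul(24, I, Pow(6, Rational(1, 2)))) = Add(Rational(1, 10), Mul(24, I, Pow(6, Rational(1, 2))))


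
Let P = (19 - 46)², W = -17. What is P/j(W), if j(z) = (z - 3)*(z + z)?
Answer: 729/680 ≈ 1.0721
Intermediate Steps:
j(z) = 2*z*(-3 + z) (j(z) = (-3 + z)*(2*z) = 2*z*(-3 + z))
P = 729 (P = (-27)² = 729)
P/j(W) = 729/((2*(-17)*(-3 - 17))) = 729/((2*(-17)*(-20))) = 729/680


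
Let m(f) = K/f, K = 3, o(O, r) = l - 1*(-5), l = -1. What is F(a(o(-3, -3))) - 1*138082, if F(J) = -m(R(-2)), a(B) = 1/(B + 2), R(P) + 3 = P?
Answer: -690407/5 ≈ -1.3808e+5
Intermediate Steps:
R(P) = -3 + P
o(O, r) = 4 (o(O, r) = -1 - 1*(-5) = -1 + 5 = 4)
m(f) = 3/f
a(B) = 1/(2 + B)
F(J) = 3/5 (F(J) = -3/(-3 - 2) = -3/(-5) = -3*(-1)/5 = -1*(-3/5) = 3/5)
F(a(o(-3, -3))) - 1*138082 = 3/5 - 1*138082 = 3/5 - 138082 = -690407/5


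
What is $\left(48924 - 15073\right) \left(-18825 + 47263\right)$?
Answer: $962654738$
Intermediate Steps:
$\left(48924 - 15073\right) \left(-18825 + 47263\right) = 33851 \cdot 28438 = 962654738$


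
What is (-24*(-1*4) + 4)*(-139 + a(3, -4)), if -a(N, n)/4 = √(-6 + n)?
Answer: -13900 - 400*I*√10 ≈ -13900.0 - 1264.9*I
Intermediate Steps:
a(N, n) = -4*√(-6 + n)
(-24*(-1*4) + 4)*(-139 + a(3, -4)) = (-24*(-1*4) + 4)*(-139 - 4*√(-6 - 4)) = (-24*(-4) + 4)*(-139 - 4*I*√10) = (-4*(-24) + 4)*(-139 - 4*I*√10) = (96 + 4)*(-139 - 4*I*√10) = 100*(-139 - 4*I*√10) = -13900 - 400*I*√10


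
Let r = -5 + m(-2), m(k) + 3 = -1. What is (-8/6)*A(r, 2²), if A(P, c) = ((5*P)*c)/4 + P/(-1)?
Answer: 48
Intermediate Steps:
m(k) = -4 (m(k) = -3 - 1 = -4)
r = -9 (r = -5 - 4 = -9)
A(P, c) = -P + 5*P*c/4 (A(P, c) = (5*P*c)*(¼) + P*(-1) = 5*P*c/4 - P = -P + 5*P*c/4)
(-8/6)*A(r, 2²) = (-8/6)*((¼)*(-9)*(-4 + 5*2²)) = (-8/6)*((¼)*(-9)*(-4 + 5*4)) = (-8*⅙)*((¼)*(-9)*(-4 + 20)) = -(-9)*16/3 = -4/3*(-36) = 48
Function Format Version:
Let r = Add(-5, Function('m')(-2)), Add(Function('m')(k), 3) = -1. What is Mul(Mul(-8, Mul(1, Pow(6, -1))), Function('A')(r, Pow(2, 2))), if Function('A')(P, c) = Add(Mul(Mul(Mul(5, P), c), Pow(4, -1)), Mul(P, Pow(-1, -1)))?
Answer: 48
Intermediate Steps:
Function('m')(k) = -4 (Function('m')(k) = Add(-3, -1) = -4)
r = -9 (r = Add(-5, -4) = -9)
Function('A')(P, c) = Add(Mul(-1, P), Mul(Rational(5, 4), P, c)) (Function('A')(P, c) = Add(Mul(Mul(5, P, c), Rational(1, 4)), Mul(P, -1)) = Add(Mul(Rational(5, 4), P, c), Mul(-1, P)) = Add(Mul(-1, P), Mul(Rational(5, 4), P, c)))
Mul(Mul(-8, Mul(1, Pow(6, -1))), Function('A')(r, Pow(2, 2))) = Mul(Mul(-8, Mul(1, Pow(6, -1))), Mul(Rational(1, 4), -9, Add(-4, Mul(5, Pow(2, 2))))) = Mul(Mul(-8, Mul(1, Rational(1, 6))), Mul(Rational(1, 4), -9, Add(-4, Mul(5, 4)))) = Mul(Mul(-8, Rational(1, 6)), Mul(Rational(1, 4), -9, Add(-4, 20))) = Mul(Rational(-4, 3), Mul(Rational(1, 4), -9, 16)) = Mul(Rational(-4, 3), -36) = 48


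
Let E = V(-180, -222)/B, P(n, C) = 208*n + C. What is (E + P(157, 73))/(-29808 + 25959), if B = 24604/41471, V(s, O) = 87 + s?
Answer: -801407513/94700796 ≈ -8.4625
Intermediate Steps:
B = 24604/41471 (B = 24604*(1/41471) = 24604/41471 ≈ 0.59328)
P(n, C) = C + 208*n
E = -3856803/24604 (E = (87 - 180)/(24604/41471) = -93*41471/24604 = -3856803/24604 ≈ -156.76)
(E + P(157, 73))/(-29808 + 25959) = (-3856803/24604 + (73 + 208*157))/(-29808 + 25959) = (-3856803/24604 + (73 + 32656))/(-3849) = (-3856803/24604 + 32729)*(-1/3849) = (801407513/24604)*(-1/3849) = -801407513/94700796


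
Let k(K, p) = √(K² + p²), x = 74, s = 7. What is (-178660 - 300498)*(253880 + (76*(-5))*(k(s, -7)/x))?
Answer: -121648633040 + 637280140*√2/37 ≈ -1.2162e+11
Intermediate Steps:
(-178660 - 300498)*(253880 + (76*(-5))*(k(s, -7)/x)) = (-178660 - 300498)*(253880 + (76*(-5))*(√(7² + (-7)²)/74)) = -479158*(253880 - 380*√(49 + 49)/74) = -479158*(253880 - 380*√98/74) = -479158*(253880 - 380*7*√2/74) = -479158*(253880 - 1330*√2/37) = -121648633040 + 637280140*√2/37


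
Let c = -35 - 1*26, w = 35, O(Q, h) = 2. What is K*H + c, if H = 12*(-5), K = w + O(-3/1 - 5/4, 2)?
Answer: -2281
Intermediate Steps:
c = -61 (c = -35 - 26 = -61)
K = 37 (K = 35 + 2 = 37)
H = -60
K*H + c = 37*(-60) - 61 = -2220 - 61 = -2281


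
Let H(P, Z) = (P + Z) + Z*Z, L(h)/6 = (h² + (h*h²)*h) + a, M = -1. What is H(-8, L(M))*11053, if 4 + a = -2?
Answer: 6012832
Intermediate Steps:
a = -6 (a = -4 - 2 = -6)
L(h) = -36 + 6*h² + 6*h⁴ (L(h) = 6*((h² + (h*h²)*h) - 6) = 6*((h² + h³*h) - 6) = 6*((h² + h⁴) - 6) = 6*(-6 + h² + h⁴) = -36 + 6*h² + 6*h⁴)
H(P, Z) = P + Z + Z² (H(P, Z) = (P + Z) + Z² = P + Z + Z²)
H(-8, L(M))*11053 = (-8 + (-36 + 6*(-1)² + 6*(-1)⁴) + (-36 + 6*(-1)² + 6*(-1)⁴)²)*11053 = (-8 + (-36 + 6*1 + 6*1) + (-36 + 6*1 + 6*1)²)*11053 = (-8 + (-36 + 6 + 6) + (-36 + 6 + 6)²)*11053 = (-8 - 24 + (-24)²)*11053 = (-8 - 24 + 576)*11053 = 544*11053 = 6012832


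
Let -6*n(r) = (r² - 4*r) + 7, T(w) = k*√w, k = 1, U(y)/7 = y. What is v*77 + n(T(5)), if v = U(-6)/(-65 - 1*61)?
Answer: 71/3 + 2*√5/3 ≈ 25.157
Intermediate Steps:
U(y) = 7*y
T(w) = √w (T(w) = 1*√w = √w)
v = ⅓ (v = (7*(-6))/(-65 - 1*61) = -42/(-65 - 61) = -42/(-126) = -42*(-1/126) = ⅓ ≈ 0.33333)
n(r) = -7/6 - r²/6 + 2*r/3 (n(r) = -((r² - 4*r) + 7)/6 = -(7 + r² - 4*r)/6 = -7/6 - r²/6 + 2*r/3)
v*77 + n(T(5)) = (⅓)*77 + (-7/6 - (√5)²/6 + 2*√5/3) = 77/3 + (-7/6 - ⅙*5 + 2*√5/3) = 77/3 + (-7/6 - ⅚ + 2*√5/3) = 77/3 + (-2 + 2*√5/3) = 71/3 + 2*√5/3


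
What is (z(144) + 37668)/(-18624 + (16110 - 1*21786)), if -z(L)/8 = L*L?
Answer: 2137/405 ≈ 5.2765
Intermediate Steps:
z(L) = -8*L² (z(L) = -8*L*L = -8*L²)
(z(144) + 37668)/(-18624 + (16110 - 1*21786)) = (-8*144² + 37668)/(-18624 + (16110 - 1*21786)) = (-8*20736 + 37668)/(-18624 + (16110 - 21786)) = (-165888 + 37668)/(-18624 - 5676) = -128220/(-24300) = -128220*(-1/24300) = 2137/405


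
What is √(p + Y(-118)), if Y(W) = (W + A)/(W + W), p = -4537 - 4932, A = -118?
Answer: 6*I*√263 ≈ 97.304*I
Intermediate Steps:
p = -9469
Y(W) = (-118 + W)/(2*W) (Y(W) = (W - 118)/(W + W) = (-118 + W)/((2*W)) = (-118 + W)*(1/(2*W)) = (-118 + W)/(2*W))
√(p + Y(-118)) = √(-9469 + (½)*(-118 - 118)/(-118)) = √(-9469 + (½)*(-1/118)*(-236)) = √(-9469 + 1) = √(-9468) = 6*I*√263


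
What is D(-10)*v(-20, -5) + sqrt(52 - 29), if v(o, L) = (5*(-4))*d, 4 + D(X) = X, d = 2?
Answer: 560 + sqrt(23) ≈ 564.80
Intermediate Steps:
D(X) = -4 + X
v(o, L) = -40 (v(o, L) = (5*(-4))*2 = -20*2 = -40)
D(-10)*v(-20, -5) + sqrt(52 - 29) = (-4 - 10)*(-40) + sqrt(52 - 29) = -14*(-40) + sqrt(23) = 560 + sqrt(23)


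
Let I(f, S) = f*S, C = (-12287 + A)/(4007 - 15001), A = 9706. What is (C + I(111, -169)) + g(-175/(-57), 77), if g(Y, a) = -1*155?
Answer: -207937935/10994 ≈ -18914.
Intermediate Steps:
g(Y, a) = -155
C = 2581/10994 (C = (-12287 + 9706)/(4007 - 15001) = -2581/(-10994) = -2581*(-1/10994) = 2581/10994 ≈ 0.23476)
I(f, S) = S*f
(C + I(111, -169)) + g(-175/(-57), 77) = (2581/10994 - 169*111) - 155 = (2581/10994 - 18759) - 155 = -206233865/10994 - 155 = -207937935/10994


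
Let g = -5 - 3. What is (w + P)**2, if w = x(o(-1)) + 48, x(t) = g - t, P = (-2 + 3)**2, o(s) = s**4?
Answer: 1600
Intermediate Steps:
P = 1 (P = 1**2 = 1)
g = -8
x(t) = -8 - t
w = 39 (w = (-8 - 1*(-1)**4) + 48 = (-8 - 1*1) + 48 = (-8 - 1) + 48 = -9 + 48 = 39)
(w + P)**2 = (39 + 1)**2 = 40**2 = 1600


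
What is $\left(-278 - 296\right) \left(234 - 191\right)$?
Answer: $-24682$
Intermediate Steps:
$\left(-278 - 296\right) \left(234 - 191\right) = \left(-574\right) 43 = -24682$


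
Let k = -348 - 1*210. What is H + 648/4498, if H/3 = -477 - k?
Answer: 546831/2249 ≈ 243.14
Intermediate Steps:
k = -558 (k = -348 - 210 = -558)
H = 243 (H = 3*(-477 - 1*(-558)) = 3*(-477 + 558) = 3*81 = 243)
H + 648/4498 = 243 + 648/4498 = 243 + 648*(1/4498) = 243 + 324/2249 = 546831/2249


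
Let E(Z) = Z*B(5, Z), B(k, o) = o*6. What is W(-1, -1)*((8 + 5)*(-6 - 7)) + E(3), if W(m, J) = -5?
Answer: 899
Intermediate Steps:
B(k, o) = 6*o
E(Z) = 6*Z² (E(Z) = Z*(6*Z) = 6*Z²)
W(-1, -1)*((8 + 5)*(-6 - 7)) + E(3) = -5*(8 + 5)*(-6 - 7) + 6*3² = -65*(-13) + 6*9 = -5*(-169) + 54 = 845 + 54 = 899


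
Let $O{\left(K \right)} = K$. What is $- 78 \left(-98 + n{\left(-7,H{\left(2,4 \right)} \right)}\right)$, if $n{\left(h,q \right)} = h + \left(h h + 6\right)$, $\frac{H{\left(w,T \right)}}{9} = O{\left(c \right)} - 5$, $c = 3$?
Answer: $3900$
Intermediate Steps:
$H{\left(w,T \right)} = -18$ ($H{\left(w,T \right)} = 9 \left(3 - 5\right) = 9 \left(-2\right) = -18$)
$n{\left(h,q \right)} = 6 + h + h^{2}$ ($n{\left(h,q \right)} = h + \left(h^{2} + 6\right) = h + \left(6 + h^{2}\right) = 6 + h + h^{2}$)
$- 78 \left(-98 + n{\left(-7,H{\left(2,4 \right)} \right)}\right) = - 78 \left(-98 + \left(6 - 7 + \left(-7\right)^{2}\right)\right) = - 78 \left(-98 + \left(6 - 7 + 49\right)\right) = - 78 \left(-98 + 48\right) = \left(-78\right) \left(-50\right) = 3900$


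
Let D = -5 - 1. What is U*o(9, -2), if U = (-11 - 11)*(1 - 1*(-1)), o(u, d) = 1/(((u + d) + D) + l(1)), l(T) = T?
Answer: -22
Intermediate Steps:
D = -6
o(u, d) = 1/(-5 + d + u) (o(u, d) = 1/(((u + d) - 6) + 1) = 1/(((d + u) - 6) + 1) = 1/((-6 + d + u) + 1) = 1/(-5 + d + u))
U = -44 (U = -22*(1 + 1) = -22*2 = -44)
U*o(9, -2) = -44/(-5 - 2 + 9) = -44/2 = -44*½ = -22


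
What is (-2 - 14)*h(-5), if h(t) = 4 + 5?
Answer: -144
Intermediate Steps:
h(t) = 9
(-2 - 14)*h(-5) = (-2 - 14)*9 = -16*9 = -144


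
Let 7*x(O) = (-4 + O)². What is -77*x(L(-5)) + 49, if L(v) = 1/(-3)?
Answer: -1418/9 ≈ -157.56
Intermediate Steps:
L(v) = -⅓
x(O) = (-4 + O)²/7
-77*x(L(-5)) + 49 = -11*(-4 - ⅓)² + 49 = -11*(-13/3)² + 49 = -11*169/9 + 49 = -77*169/63 + 49 = -1859/9 + 49 = -1418/9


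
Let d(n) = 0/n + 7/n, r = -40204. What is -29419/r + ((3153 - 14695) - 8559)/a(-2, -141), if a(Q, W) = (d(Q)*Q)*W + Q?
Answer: 36401565/1728772 ≈ 21.056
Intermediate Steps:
d(n) = 7/n (d(n) = 0 + 7/n = 7/n)
a(Q, W) = Q + 7*W (a(Q, W) = ((7/Q)*Q)*W + Q = 7*W + Q = Q + 7*W)
-29419/r + ((3153 - 14695) - 8559)/a(-2, -141) = -29419/(-40204) + ((3153 - 14695) - 8559)/(-2 + 7*(-141)) = -29419*(-1/40204) + (-11542 - 8559)/(-2 - 987) = 29419/40204 - 20101/(-989) = 29419/40204 - 20101*(-1/989) = 29419/40204 + 20101/989 = 36401565/1728772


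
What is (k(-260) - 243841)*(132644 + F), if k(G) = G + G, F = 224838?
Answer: -87354659002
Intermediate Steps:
k(G) = 2*G
(k(-260) - 243841)*(132644 + F) = (2*(-260) - 243841)*(132644 + 224838) = (-520 - 243841)*357482 = -244361*357482 = -87354659002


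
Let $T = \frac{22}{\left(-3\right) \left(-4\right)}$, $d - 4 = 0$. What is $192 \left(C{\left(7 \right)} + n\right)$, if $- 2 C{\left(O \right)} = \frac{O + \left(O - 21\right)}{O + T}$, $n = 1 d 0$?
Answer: $\frac{4032}{53} \approx 76.075$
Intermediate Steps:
$d = 4$ ($d = 4 + 0 = 4$)
$T = \frac{11}{6}$ ($T = \frac{22}{12} = 22 \cdot \frac{1}{12} = \frac{11}{6} \approx 1.8333$)
$n = 0$ ($n = 1 \cdot 4 \cdot 0 = 4 \cdot 0 = 0$)
$C{\left(O \right)} = - \frac{-21 + 2 O}{2 \left(\frac{11}{6} + O\right)}$ ($C{\left(O \right)} = - \frac{\left(O + \left(O - 21\right)\right) \frac{1}{O + \frac{11}{6}}}{2} = - \frac{\left(O + \left(-21 + O\right)\right) \frac{1}{\frac{11}{6} + O}}{2} = - \frac{\left(-21 + 2 O\right) \frac{1}{\frac{11}{6} + O}}{2} = - \frac{\frac{1}{\frac{11}{6} + O} \left(-21 + 2 O\right)}{2} = - \frac{-21 + 2 O}{2 \left(\frac{11}{6} + O\right)}$)
$192 \left(C{\left(7 \right)} + n\right) = 192 \left(\frac{3 \left(21 - 14\right)}{11 + 6 \cdot 7} + 0\right) = 192 \left(\frac{3 \left(21 - 14\right)}{11 + 42} + 0\right) = 192 \left(3 \cdot \frac{1}{53} \cdot 7 + 0\right) = 192 \left(\frac{21}{53} + 0\right) = 192 \cdot \frac{21}{53} = \frac{4032}{53}$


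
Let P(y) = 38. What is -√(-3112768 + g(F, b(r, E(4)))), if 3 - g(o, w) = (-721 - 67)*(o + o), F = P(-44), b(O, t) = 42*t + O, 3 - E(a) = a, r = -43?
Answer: -I*√3052877 ≈ -1747.2*I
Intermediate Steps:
E(a) = 3 - a
b(O, t) = O + 42*t
F = 38
g(o, w) = 3 + 1576*o (g(o, w) = 3 - (-721 - 67)*(o + o) = 3 - (-788)*2*o = 3 - (-1576)*o = 3 + 1576*o)
-√(-3112768 + g(F, b(r, E(4)))) = -√(-3112768 + (3 + 1576*38)) = -√(-3112768 + (3 + 59888)) = -√(-3112768 + 59891) = -√(-3052877) = -I*√3052877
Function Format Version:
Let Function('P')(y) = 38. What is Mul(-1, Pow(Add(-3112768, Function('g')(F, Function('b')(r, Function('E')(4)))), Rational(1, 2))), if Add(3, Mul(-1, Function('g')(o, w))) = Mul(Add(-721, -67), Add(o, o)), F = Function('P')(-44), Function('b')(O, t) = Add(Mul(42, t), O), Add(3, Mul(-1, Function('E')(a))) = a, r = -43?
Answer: Mul(-1, I, Pow(3052877, Rational(1, 2))) ≈ Mul(-1747.2, I)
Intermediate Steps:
Function('E')(a) = Add(3, Mul(-1, a))
Function('b')(O, t) = Add(O, Mul(42, t))
F = 38
Function('g')(o, w) = Add(3, Mul(1576, o)) (Function('g')(o, w) = Add(3, Mul(-1, Mul(Add(-721, -67), Add(o, o)))) = Add(3, Mul(-1, Mul(-788, Mul(2, o)))) = Add(3, Mul(-1, Mul(-1576, o))) = Add(3, Mul(1576, o)))
Mul(-1, Pow(Add(-3112768, Function('g')(F, Function('b')(r, Function('E')(4)))), Rational(1, 2))) = Mul(-1, Pow(Add(-3112768, Add(3, Mul(1576, 38))), Rational(1, 2))) = Mul(-1, Pow(Add(-3112768, Add(3, 59888)), Rational(1, 2))) = Mul(-1, Pow(Add(-3112768, 59891), Rational(1, 2))) = Mul(-1, Pow(-3052877, Rational(1, 2))) = Mul(-1, Mul(I, Pow(3052877, Rational(1, 2)))) = Mul(-1, I, Pow(3052877, Rational(1, 2)))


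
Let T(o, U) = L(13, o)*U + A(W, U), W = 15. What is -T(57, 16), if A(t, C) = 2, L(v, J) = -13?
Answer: 206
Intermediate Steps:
T(o, U) = 2 - 13*U (T(o, U) = -13*U + 2 = 2 - 13*U)
-T(57, 16) = -(2 - 13*16) = -(2 - 208) = -1*(-206) = 206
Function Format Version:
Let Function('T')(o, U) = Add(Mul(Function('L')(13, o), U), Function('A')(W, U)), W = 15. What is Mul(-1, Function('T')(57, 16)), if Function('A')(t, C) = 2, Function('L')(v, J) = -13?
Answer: 206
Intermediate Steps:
Function('T')(o, U) = Add(2, Mul(-13, U)) (Function('T')(o, U) = Add(Mul(-13, U), 2) = Add(2, Mul(-13, U)))
Mul(-1, Function('T')(57, 16)) = Mul(-1, Add(2, Mul(-13, 16))) = Mul(-1, Add(2, -208)) = Mul(-1, -206) = 206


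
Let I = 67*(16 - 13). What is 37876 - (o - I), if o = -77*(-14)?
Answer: 36999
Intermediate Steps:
o = 1078
I = 201 (I = 67*3 = 201)
37876 - (o - I) = 37876 - (1078 - 1*201) = 37876 - (1078 - 201) = 37876 - 1*877 = 37876 - 877 = 36999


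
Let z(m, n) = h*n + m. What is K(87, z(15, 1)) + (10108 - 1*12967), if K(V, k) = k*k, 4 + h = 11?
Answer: -2375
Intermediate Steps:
h = 7 (h = -4 + 11 = 7)
z(m, n) = m + 7*n (z(m, n) = 7*n + m = m + 7*n)
K(V, k) = k²
K(87, z(15, 1)) + (10108 - 1*12967) = (15 + 7*1)² + (10108 - 1*12967) = (15 + 7)² + (10108 - 12967) = 22² - 2859 = 484 - 2859 = -2375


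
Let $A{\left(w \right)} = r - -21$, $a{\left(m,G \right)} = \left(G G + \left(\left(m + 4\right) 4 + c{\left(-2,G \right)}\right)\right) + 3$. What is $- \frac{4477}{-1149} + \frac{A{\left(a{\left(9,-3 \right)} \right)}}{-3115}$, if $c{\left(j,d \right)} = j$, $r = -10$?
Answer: $\frac{13933216}{3579135} \approx 3.8929$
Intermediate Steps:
$a{\left(m,G \right)} = 17 + G^{2} + 4 m$ ($a{\left(m,G \right)} = \left(G G + \left(\left(m + 4\right) 4 - 2\right)\right) + 3 = \left(G^{2} + \left(\left(4 + m\right) 4 - 2\right)\right) + 3 = \left(G^{2} + \left(\left(16 + 4 m\right) - 2\right)\right) + 3 = \left(G^{2} + \left(14 + 4 m\right)\right) + 3 = \left(14 + G^{2} + 4 m\right) + 3 = 17 + G^{2} + 4 m$)
$A{\left(w \right)} = 11$ ($A{\left(w \right)} = -10 - -21 = -10 + 21 = 11$)
$- \frac{4477}{-1149} + \frac{A{\left(a{\left(9,-3 \right)} \right)}}{-3115} = - \frac{4477}{-1149} + \frac{11}{-3115} = \left(-4477\right) \left(- \frac{1}{1149}\right) + 11 \left(- \frac{1}{3115}\right) = \frac{4477}{1149} - \frac{11}{3115} = \frac{13933216}{3579135}$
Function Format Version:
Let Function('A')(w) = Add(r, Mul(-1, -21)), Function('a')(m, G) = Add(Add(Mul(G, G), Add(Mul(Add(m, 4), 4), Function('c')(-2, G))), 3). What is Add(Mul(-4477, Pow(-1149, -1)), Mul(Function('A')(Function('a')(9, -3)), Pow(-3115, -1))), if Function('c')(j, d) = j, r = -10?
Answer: Rational(13933216, 3579135) ≈ 3.8929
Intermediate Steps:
Function('a')(m, G) = Add(17, Pow(G, 2), Mul(4, m)) (Function('a')(m, G) = Add(Add(Mul(G, G), Add(Mul(Add(m, 4), 4), -2)), 3) = Add(Add(Pow(G, 2), Add(Mul(Add(4, m), 4), -2)), 3) = Add(Add(Pow(G, 2), Add(Add(16, Mul(4, m)), -2)), 3) = Add(Add(Pow(G, 2), Add(14, Mul(4, m))), 3) = Add(Add(14, Pow(G, 2), Mul(4, m)), 3) = Add(17, Pow(G, 2), Mul(4, m)))
Function('A')(w) = 11 (Function('A')(w) = Add(-10, Mul(-1, -21)) = Add(-10, 21) = 11)
Add(Mul(-4477, Pow(-1149, -1)), Mul(Function('A')(Function('a')(9, -3)), Pow(-3115, -1))) = Add(Mul(-4477, Pow(-1149, -1)), Mul(11, Pow(-3115, -1))) = Add(Mul(-4477, Rational(-1, 1149)), Mul(11, Rational(-1, 3115))) = Add(Rational(4477, 1149), Rational(-11, 3115)) = Rational(13933216, 3579135)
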